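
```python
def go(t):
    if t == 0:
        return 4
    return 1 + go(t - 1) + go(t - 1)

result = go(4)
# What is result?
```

go(t) = 1 + 2·go(t-1), go(0)=4. Closed form: (4+1)·2^4 - 1 = 79.

Answer: 79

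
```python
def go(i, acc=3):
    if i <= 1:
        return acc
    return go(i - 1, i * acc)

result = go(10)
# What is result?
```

Accumulator trace (n, acc): (10, 3) -> (9, 30) -> (8, 270) -> (7, 2160) -> (6, 15120) -> (5, 90720) -> (4, 453600) -> (3, 1814400) -> (2, 5443200) -> (1, 10886400) -> return 10886400

Answer: 10886400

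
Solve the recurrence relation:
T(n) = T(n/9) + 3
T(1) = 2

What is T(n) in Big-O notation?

Each step divides n by 9 and adds 3. After log_9(n) steps we reach T(1)=2. So T(n) = 3·log_9(n) + 2 = O(log n).

Answer: O(log n)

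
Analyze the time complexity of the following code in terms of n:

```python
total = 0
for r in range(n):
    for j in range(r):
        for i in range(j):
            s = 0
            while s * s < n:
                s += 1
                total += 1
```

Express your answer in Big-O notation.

Each loop level contributes: n × n × n × √n. Multiplying the contributions gives O(n^3√n).

Answer: O(n^3√n)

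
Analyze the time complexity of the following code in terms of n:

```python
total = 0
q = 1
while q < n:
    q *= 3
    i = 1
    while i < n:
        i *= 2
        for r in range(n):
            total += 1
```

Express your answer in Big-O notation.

Each loop level contributes: log n × log n × n. Multiplying the contributions gives O(n log² n).

Answer: O(n log² n)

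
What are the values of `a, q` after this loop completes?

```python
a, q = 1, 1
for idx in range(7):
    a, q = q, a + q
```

Fibonacci: after 7 iterations
`a, q` takes the values: (1, 1) → (1, 2) → (2, 3) → (3, 5) → (5, 8) → (8, 13) → (13, 21) → (21, 34)

Answer: 21, 34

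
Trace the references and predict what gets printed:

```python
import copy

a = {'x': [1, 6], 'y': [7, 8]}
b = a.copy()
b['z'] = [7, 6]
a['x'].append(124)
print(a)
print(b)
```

Key concept: shallow copy of dict with mutable values.
Step by step:
`a = {'x': [1, 6], 'y': [7, 8]}` → a = {'x': [1, 6], 'y': [7, 8]}
`b = a.copy()` → b = {'x': [1, 6], 'y': [7, 8]}
`b['z'] = [7, 6]` → b = {'x': [1, 6], 'y': [7, 8], 'z': [7, 6]}
`a['x'].append(124)` → a = {'x': [1, 6, 124], 'y': [7, 8]}; b = {'x': [1, 6, 124], 'y': [7, 8], 'z': [7, 6]}
`print(a)` → prints {'x': [1, 6, 124], 'y': [7, 8]}
`print(b)` → prints {'x': [1, 6, 124], 'y': [7, 8], 'z': [7, 6]}

Answer:
{'x': [1, 6, 124], 'y': [7, 8]}
{'x': [1, 6, 124], 'y': [7, 8], 'z': [7, 6]}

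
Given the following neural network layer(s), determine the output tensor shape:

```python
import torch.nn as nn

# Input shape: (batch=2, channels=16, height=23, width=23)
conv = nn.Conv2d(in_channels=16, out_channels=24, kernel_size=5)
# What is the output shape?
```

Input: (2, 16, 23, 23) -> Output: (2, 24, 19, 19)

Answer: (2, 24, 19, 19)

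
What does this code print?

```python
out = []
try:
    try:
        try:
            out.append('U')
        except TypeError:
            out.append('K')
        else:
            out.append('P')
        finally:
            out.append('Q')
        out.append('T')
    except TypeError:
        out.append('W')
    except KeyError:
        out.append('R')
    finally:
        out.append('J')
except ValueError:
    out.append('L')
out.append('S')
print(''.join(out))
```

Execution trace: 'U' (inner try body, no exception) → 'P' (inner else) → 'Q' (inner finally) → 'T' (try body, no exception) → 'J' (finally) → 'S' (after the try/except). Output: UPQTJS

Answer: UPQTJS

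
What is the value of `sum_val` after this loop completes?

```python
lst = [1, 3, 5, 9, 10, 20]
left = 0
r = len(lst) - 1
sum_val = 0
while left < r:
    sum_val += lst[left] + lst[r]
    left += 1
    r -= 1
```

Sum of pairs from ends
`sum_val` takes the values: 0 → 21 → 34 → 48

Answer: 48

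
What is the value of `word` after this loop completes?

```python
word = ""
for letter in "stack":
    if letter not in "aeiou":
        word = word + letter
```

Remove vowels from 'stack'
`word` takes the values: "" → "s" → "st" → "stc" → "stck"

Answer: "stck"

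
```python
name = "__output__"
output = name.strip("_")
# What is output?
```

Trace:
`name = "__output__"` → name = '__output__'
`output = name.strip("_")` → output = 'output'
So output = 'output'

Answer: 'output'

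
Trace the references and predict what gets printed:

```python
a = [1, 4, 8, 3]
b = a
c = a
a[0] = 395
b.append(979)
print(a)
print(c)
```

Key concept: multiple aliases.
Step by step:
`a = [1, 4, 8, 3]` → a = [1, 4, 8, 3]
`b = a` → b = [1, 4, 8, 3] (same object as a)
`c = a` → c = [1, 4, 8, 3] (same object as a, b)
`a[0] = 395` → a = [395, 4, 8, 3] (same object as b, c); b = [395, 4, 8, 3] (same object as a, c); c = [395, 4, 8, 3] (same object as a, b)
`b.append(979)` → a = [395, 4, 8, 3, 979] (same object as b, c); b = [395, 4, 8, 3, 979] (same object as a, c); c = [395, 4, 8, 3, 979] (same object as a, b)
`print(a)` → prints [395, 4, 8, 3, 979]
`print(c)` → prints [395, 4, 8, 3, 979]

Answer:
[395, 4, 8, 3, 979]
[395, 4, 8, 3, 979]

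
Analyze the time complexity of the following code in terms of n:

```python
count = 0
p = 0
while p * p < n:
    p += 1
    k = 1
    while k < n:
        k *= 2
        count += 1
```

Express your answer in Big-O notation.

Each loop level contributes: √n × log n. Multiplying the contributions gives O(√n log n).

Answer: O(√n log n)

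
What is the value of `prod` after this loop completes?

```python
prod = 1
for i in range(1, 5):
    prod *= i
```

4! = 24
`prod` takes the values: 1 → 2 → 6 → 24

Answer: 24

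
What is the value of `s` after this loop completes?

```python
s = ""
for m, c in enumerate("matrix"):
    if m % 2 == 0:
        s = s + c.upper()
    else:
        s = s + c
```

Uppercase even positions in 'matrix'
`s` takes the values: "" → "M" → "Ma" → "MaT" → "MaTr" → "MaTrI" → "MaTrIx"

Answer: "MaTrIx"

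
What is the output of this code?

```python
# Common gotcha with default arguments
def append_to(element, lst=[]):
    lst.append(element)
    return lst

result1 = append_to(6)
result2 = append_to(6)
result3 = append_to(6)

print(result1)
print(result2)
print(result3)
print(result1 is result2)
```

Key concept: mutable default argument gotcha.
Step by step:
`result1 = append_to(6)` → result1 = [6]
`result2 = append_to(6)` → result1 = [6, 6] (same object as result2); result2 = [6, 6] (same object as result1)
`result3 = append_to(6)` → result1 = [6, 6, 6] (same object as result2, result3); result2 = [6, 6, 6] (same object as result1, result3); result3 = [6, 6, 6] (same object as result1, result2)
`print(result1)` → prints [6, 6, 6]
`print(result2)` → prints [6, 6, 6]
`print(result3)` → prints [6, 6, 6]
`print(result1 is result2)` → prints True

Answer:
[6, 6, 6]
[6, 6, 6]
[6, 6, 6]
True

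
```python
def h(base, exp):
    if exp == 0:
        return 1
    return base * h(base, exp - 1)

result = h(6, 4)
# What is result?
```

h(6, 4) = 6 * 6 * 6 * 6 = 1296

Answer: 1296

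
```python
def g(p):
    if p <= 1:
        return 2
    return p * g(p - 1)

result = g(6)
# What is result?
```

g(6) = 6 * 5 * 4 * 3 * 2 * 2 = 1440

Answer: 1440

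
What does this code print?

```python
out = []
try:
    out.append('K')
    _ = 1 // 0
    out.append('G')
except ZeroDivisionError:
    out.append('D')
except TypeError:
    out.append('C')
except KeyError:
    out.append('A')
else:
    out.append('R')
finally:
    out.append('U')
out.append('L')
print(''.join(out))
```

Execution trace: 'K' (try body) → 'D' (except ZeroDivisionError) → 'U' (finally) → 'L' (after the try/except). Output: KDUL

Answer: KDUL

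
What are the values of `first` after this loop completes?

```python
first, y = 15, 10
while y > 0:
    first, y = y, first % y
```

GCD of 15 and 10
`first` takes the values: 15 → 10 → 5

Answer: 5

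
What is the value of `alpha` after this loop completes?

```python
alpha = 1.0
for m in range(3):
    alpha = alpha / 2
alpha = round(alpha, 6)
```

Halving LR 3 times: 1 / 2^3
`alpha` takes the values: 1.0 → 0.5 → 0.25 → 0.125

Answer: 0.125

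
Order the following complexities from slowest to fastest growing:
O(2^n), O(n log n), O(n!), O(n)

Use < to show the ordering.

Ordered by growth rate: O(n) < O(n log n) < O(2^n) < O(n!)

Answer: O(n) < O(n log n) < O(2^n) < O(n!)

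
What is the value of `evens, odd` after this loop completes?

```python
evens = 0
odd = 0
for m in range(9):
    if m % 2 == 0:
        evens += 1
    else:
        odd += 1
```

Count evens and odds in range(9)
`evens, odd` takes the values: (0, 0) → (1, 0) → (1, 1) → (2, 1) → (2, 2) → (3, 2) → (3, 3) → (4, 3) → (4, 4) → (5, 4)

Answer: 5, 4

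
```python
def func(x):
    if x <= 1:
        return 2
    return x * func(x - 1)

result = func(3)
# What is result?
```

func(3) = 3 * 2 * 2 = 12

Answer: 12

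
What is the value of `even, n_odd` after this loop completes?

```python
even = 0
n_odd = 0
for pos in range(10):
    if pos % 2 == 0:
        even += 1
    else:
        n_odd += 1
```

Count evens and odds in range(10)
`even, n_odd` takes the values: (0, 0) → (1, 0) → (1, 1) → (2, 1) → (2, 2) → (3, 2) → (3, 3) → (4, 3) → (4, 4) → (5, 4) → (5, 5)

Answer: 5, 5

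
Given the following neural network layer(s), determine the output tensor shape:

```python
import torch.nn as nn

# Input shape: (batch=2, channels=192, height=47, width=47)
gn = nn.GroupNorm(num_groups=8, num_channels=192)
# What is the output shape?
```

Input: (2, 192, 47, 47) -> Output: (2, 192, 47, 47)

Answer: (2, 192, 47, 47)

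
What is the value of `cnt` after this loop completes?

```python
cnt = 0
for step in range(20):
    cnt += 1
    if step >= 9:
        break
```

Loop breaks when step reaches 9, cnt is 10
`cnt` takes the values: 0 → 1 → 2 → 3 → 4 → 5 → 6 → 7 → 8 → 9 → 10

Answer: 10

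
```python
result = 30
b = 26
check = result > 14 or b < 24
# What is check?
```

Trace:
`result = 30` → result = 30
`b = 26` → b = 26
`check = result > 14 or b < 24` → check = True
So check = True

Answer: True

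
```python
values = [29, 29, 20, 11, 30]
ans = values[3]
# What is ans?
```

Trace:
`values = [29, 29, 20, 11, 30]` → values = [29, 29, 20, 11, 30]
`ans = values[3]` → ans = 11
So ans = 11

Answer: 11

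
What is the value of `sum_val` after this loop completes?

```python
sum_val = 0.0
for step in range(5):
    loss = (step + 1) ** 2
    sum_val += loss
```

Sum of squared losses 1² + 2² + ... + 5²
`sum_val` takes the values: 0.0 → 1.0 → 5.0 → 14.0 → 30.0 → 55.0

Answer: 55.0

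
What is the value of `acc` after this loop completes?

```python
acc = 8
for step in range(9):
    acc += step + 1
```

Start at 8, add 1 to 9 = 53
`acc` takes the values: 8 → 9 → 11 → 14 → 18 → 23 → 29 → 36 → 44 → 53

Answer: 53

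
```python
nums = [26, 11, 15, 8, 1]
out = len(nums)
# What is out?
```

Trace:
`nums = [26, 11, 15, 8, 1]` → nums = [26, 11, 15, 8, 1]
`out = len(nums)` → out = 5
So out = 5

Answer: 5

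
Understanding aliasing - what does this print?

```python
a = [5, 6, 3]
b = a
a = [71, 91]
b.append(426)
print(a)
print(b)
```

Key concept: rebinding vs mutation: a is rebound to a new list, b still points at the original.
Step by step:
`a = [5, 6, 3]` → a = [5, 6, 3]
`b = a` → b = [5, 6, 3] (same object as a)
`a = [71, 91]` → a = [71, 91]
`b.append(426)` → b = [5, 6, 3, 426]
`print(a)` → prints [71, 91]
`print(b)` → prints [5, 6, 3, 426]

Answer:
[71, 91]
[5, 6, 3, 426]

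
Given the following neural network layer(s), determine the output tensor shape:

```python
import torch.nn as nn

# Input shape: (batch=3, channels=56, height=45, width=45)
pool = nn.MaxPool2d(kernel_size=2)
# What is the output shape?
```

Input: (3, 56, 45, 45) -> Output: (3, 56, 22, 22)

Answer: (3, 56, 22, 22)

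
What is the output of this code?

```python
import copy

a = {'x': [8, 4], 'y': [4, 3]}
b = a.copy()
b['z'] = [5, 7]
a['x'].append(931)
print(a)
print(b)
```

Key concept: shallow copy of dict with mutable values.
Step by step:
`a = {'x': [8, 4], 'y': [4, 3]}` → a = {'x': [8, 4], 'y': [4, 3]}
`b = a.copy()` → b = {'x': [8, 4], 'y': [4, 3]}
`b['z'] = [5, 7]` → b = {'x': [8, 4], 'y': [4, 3], 'z': [5, 7]}
`a['x'].append(931)` → a = {'x': [8, 4, 931], 'y': [4, 3]}; b = {'x': [8, 4, 931], 'y': [4, 3], 'z': [5, 7]}
`print(a)` → prints {'x': [8, 4, 931], 'y': [4, 3]}
`print(b)` → prints {'x': [8, 4, 931], 'y': [4, 3], 'z': [5, 7]}

Answer:
{'x': [8, 4, 931], 'y': [4, 3]}
{'x': [8, 4, 931], 'y': [4, 3], 'z': [5, 7]}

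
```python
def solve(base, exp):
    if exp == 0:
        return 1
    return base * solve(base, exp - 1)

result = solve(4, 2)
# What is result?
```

solve(4, 2) = 4 * 4 = 16

Answer: 16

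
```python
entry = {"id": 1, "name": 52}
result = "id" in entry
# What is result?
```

Trace:
`entry = {"id": 1, "name": 52}` → entry = {'id': 1, 'name': 52}
`result = "id" in entry` → result = True
So result = True

Answer: True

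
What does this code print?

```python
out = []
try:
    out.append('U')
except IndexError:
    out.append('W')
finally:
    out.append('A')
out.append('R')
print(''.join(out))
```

Execution trace: 'U' (try body, no exception) → 'A' (finally) → 'R' (after the try/except). Output: UAR

Answer: UAR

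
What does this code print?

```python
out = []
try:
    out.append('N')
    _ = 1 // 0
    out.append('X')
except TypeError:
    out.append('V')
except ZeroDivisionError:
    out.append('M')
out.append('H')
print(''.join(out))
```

Execution trace: 'N' (try body) → 'M' (except ZeroDivisionError) → 'H' (after the try/except). Output: NMH

Answer: NMH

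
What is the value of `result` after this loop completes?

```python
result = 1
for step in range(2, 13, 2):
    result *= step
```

Product of even numbers 2 to 12
`result` takes the values: 1 → 2 → 8 → 48 → 384 → 3840 → 46080

Answer: 46080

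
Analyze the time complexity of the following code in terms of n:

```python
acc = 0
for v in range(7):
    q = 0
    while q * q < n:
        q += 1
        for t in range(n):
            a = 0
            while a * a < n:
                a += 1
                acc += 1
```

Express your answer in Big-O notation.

Each loop level contributes: 1 × √n × n × √n. Multiplying the contributions gives O(n^2).

Answer: O(n^2)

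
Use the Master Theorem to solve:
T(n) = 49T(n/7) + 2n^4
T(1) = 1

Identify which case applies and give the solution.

a=49, b=7, f(n)=2n^4. log_7(49) = 2. Since c=4 > 2 and the regularity condition holds (49(n/7)^4 = (49/7^4)n^4 with 49/7^4 < 1), Case 3 applies: T(n) = Θ(f(n)) = O(n^4).

Answer: O(n^4) - Case 3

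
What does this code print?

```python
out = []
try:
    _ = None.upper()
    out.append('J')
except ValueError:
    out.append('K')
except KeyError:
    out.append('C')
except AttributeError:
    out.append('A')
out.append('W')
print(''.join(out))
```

Execution trace: 'A' (except AttributeError) → 'W' (after the try/except). Output: AW

Answer: AW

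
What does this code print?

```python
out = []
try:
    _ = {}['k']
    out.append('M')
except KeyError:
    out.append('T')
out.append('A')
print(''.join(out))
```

Execution trace: 'T' (except KeyError) → 'A' (after the try/except). Output: TA

Answer: TA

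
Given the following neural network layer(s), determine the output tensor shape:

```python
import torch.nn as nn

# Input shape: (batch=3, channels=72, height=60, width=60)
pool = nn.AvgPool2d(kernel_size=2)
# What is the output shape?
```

Input: (3, 72, 60, 60) -> Output: (3, 72, 30, 30)

Answer: (3, 72, 30, 30)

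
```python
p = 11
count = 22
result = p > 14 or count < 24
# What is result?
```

Trace:
`p = 11` → p = 11
`count = 22` → count = 22
`result = p > 14 or count < 24` → result = True
So result = True

Answer: True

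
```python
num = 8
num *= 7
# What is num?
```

Trace:
`num = 8` → num = 8
`num *= 7` → num = 56
So num = 56

Answer: 56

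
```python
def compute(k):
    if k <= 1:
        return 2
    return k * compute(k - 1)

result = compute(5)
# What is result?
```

compute(5) = 5 * 4 * 3 * 2 * 2 = 240

Answer: 240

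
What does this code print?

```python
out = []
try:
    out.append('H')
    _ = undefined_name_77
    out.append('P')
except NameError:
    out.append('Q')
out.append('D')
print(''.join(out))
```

Execution trace: 'H' (try body) → 'Q' (except NameError) → 'D' (after the try/except). Output: HQD

Answer: HQD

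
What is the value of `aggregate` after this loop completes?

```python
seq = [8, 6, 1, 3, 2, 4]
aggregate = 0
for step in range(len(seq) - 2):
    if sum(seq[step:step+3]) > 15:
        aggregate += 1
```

Count windows with sum > 15
`aggregate` takes the values: 0

Answer: 0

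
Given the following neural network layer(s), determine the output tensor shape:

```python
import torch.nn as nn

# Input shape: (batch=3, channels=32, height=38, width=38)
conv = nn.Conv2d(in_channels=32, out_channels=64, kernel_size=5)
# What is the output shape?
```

Input: (3, 32, 38, 38) -> Output: (3, 64, 34, 34)

Answer: (3, 64, 34, 34)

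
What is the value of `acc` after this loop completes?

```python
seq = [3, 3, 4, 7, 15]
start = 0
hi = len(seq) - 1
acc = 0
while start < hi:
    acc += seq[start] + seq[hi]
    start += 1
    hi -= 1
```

Sum of pairs from ends
`acc` takes the values: 0 → 18 → 28

Answer: 28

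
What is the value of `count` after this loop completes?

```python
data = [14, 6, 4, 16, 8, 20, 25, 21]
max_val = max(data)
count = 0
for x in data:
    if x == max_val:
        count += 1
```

Count of max value 25 in [14, 6, 4, 16, 8, 20, 25, 21]
`count` takes the values: 0 → 1

Answer: 1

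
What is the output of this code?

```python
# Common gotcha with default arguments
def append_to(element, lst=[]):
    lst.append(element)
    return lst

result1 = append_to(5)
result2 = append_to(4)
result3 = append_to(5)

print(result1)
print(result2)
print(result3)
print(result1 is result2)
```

Key concept: mutable default argument gotcha.
Step by step:
`result1 = append_to(5)` → result1 = [5]
`result2 = append_to(4)` → result1 = [5, 4] (same object as result2); result2 = [5, 4] (same object as result1)
`result3 = append_to(5)` → result1 = [5, 4, 5] (same object as result2, result3); result2 = [5, 4, 5] (same object as result1, result3); result3 = [5, 4, 5] (same object as result1, result2)
`print(result1)` → prints [5, 4, 5]
`print(result2)` → prints [5, 4, 5]
`print(result3)` → prints [5, 4, 5]
`print(result1 is result2)` → prints True

Answer:
[5, 4, 5]
[5, 4, 5]
[5, 4, 5]
True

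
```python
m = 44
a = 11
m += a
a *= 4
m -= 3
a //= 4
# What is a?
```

Trace:
`m = 44` → m = 44
`a = 11` → a = 11
`m += a` → m = 55
`a *= 4` → a = 44
`m -= 3` → m = 52
`a //= 4` → a = 11
So a = 11

Answer: 11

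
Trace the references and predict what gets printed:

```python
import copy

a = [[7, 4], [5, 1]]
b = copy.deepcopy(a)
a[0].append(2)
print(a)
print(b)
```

Key concept: deep copy is fully independent.
Step by step:
`a = [[7, 4], [5, 1]]` → a = [[7, 4], [5, 1]]
`b = copy.deepcopy(a)` → b = [[7, 4], [5, 1]]
`a[0].append(2)` → a = [[7, 4, 2], [5, 1]]
`print(a)` → prints [[7, 4, 2], [5, 1]]
`print(b)` → prints [[7, 4], [5, 1]]

Answer:
[[7, 4, 2], [5, 1]]
[[7, 4], [5, 1]]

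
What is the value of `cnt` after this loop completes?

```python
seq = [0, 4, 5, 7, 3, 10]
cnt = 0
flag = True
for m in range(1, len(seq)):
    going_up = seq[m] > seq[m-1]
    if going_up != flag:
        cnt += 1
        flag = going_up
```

Count direction changes in [0, 4, 5, 7, 3, 10]
`cnt` takes the values: 0 → 1 → 2

Answer: 2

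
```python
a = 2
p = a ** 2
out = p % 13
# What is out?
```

Trace:
`a = 2` → a = 2
`p = a ** 2` → p = 4
`out = p % 13` → out = 4
So out = 4

Answer: 4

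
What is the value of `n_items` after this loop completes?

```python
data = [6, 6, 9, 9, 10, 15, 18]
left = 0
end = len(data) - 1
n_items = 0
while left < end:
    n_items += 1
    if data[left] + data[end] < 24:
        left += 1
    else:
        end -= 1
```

Steps to find pair summing to 24
`n_items` takes the values: 0 → 1 → 2 → 3 → 4 → 5 → 6

Answer: 6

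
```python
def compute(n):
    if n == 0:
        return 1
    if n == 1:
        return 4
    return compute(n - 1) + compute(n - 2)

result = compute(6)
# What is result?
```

Build up from base cases: compute(0)=1, compute(1)=4, compute(2)=5, compute(3)=9, compute(4)=14, compute(5)=23, compute(6)=37

Answer: 37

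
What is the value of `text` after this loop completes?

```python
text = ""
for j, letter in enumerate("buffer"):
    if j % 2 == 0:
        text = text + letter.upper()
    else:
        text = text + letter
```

Uppercase even positions in 'buffer'
`text` takes the values: "" → "B" → "Bu" → "BuF" → "BuFf" → "BuFfE" → "BuFfEr"

Answer: "BuFfEr"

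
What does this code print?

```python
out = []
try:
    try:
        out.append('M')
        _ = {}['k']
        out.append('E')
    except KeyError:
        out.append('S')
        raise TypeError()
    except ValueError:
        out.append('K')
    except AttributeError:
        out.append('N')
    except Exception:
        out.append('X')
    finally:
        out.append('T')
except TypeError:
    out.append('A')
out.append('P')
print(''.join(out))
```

Execution trace: 'M' (inner try body) → 'S' (inner except KeyError) → 'T' (inner finally) → 'A' (outer except TypeError) → 'P' (after the try/except). Output: MSTAP

Answer: MSTAP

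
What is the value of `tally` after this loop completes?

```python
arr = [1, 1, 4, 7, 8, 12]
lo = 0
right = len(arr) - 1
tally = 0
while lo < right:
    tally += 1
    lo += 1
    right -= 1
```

Iterations until pointers meet (list length 6)
`tally` takes the values: 0 → 1 → 2 → 3

Answer: 3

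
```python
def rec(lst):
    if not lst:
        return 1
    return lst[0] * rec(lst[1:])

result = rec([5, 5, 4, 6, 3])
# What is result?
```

Product over [5, 5, 4, 6, 3] = 5 * 5 * 4 * 6 * 3 = 1800

Answer: 1800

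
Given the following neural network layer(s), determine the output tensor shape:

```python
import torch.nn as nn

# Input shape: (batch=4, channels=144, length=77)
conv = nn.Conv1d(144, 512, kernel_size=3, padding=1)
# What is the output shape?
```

Input: (4, 144, 77) -> Output: (4, 512, 77)

Answer: (4, 512, 77)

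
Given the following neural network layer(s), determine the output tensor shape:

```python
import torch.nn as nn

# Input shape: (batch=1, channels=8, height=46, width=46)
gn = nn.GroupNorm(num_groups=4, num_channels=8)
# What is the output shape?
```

Input: (1, 8, 46, 46) -> Output: (1, 8, 46, 46)

Answer: (1, 8, 46, 46)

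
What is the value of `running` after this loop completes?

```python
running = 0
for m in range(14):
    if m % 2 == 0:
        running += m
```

Sum of even numbers 0 to 13
`running` takes the values: 0 → 2 → 6 → 12 → 20 → 30 → 42

Answer: 42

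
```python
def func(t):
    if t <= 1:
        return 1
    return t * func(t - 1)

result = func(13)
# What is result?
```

func(13) = 13 * 12 * 11 * 10 * 9 * 8 * 7 * 6 * 5 * 4 * 3 * 2 * 1 = 6227020800

Answer: 6227020800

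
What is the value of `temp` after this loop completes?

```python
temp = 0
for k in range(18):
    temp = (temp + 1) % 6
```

Increment mod 6, 18 times = 0
`temp` takes the values: 0 → 1 → 2 → 3 → 4 → 5 → 0 → 1 → 2 → 3 → 4 → 5 → 0 → 1 → 2 → 3 → 4 → 5 → 0

Answer: 0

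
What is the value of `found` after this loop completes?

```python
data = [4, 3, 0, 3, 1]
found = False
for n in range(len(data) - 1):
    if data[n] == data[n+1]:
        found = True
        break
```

Check consecutive duplicates in [4, 3, 0, 3, 1]
`found` takes the values: False

Answer: False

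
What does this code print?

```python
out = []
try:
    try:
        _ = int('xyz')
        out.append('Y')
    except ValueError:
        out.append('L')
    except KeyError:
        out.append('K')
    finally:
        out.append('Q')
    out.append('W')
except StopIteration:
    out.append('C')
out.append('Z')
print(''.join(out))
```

Execution trace: 'L' (inner except ValueError) → 'Q' (inner finally) → 'W' (try body, no exception) → 'Z' (after the try/except). Output: LQWZ

Answer: LQWZ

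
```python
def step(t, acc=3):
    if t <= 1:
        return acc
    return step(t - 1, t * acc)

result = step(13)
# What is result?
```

Accumulator trace (n, acc): (13, 3) -> (12, 39) -> (11, 468) -> (10, 5148) -> (9, 51480) -> (8, 463320) -> (7, 3706560) -> (6, 25945920) -> (5, 155675520) -> (4, 778377600) -> (3, 3113510400) -> (2, 9340531200) -> (1, 18681062400) -> return 18681062400

Answer: 18681062400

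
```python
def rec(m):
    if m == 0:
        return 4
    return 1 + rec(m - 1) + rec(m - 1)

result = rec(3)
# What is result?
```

rec(m) = 1 + 2·rec(m-1), rec(0)=4. Closed form: (4+1)·2^3 - 1 = 39.

Answer: 39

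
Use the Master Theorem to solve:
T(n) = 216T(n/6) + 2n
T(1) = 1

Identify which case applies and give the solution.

a=216, b=6, f(n)=2n. log_6(216) = 3. Since c=1 < 3, Case 1 applies: T(n) = Θ(n^log_b(a)) = O(n^3).

Answer: O(n^3) - Case 1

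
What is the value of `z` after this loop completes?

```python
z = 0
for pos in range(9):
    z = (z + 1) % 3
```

Increment mod 3, 9 times = 0
`z` takes the values: 0 → 1 → 2 → 0 → 1 → 2 → 0 → 1 → 2 → 0

Answer: 0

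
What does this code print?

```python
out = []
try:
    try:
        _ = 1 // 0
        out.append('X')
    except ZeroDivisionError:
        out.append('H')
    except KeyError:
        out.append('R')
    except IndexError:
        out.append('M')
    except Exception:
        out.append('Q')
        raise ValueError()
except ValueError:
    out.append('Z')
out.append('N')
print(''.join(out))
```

Execution trace: 'H' (inner except ZeroDivisionError) → 'N' (after the try/except). Output: HN

Answer: HN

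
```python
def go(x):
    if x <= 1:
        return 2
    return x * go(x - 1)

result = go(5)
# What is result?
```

go(5) = 5 * 4 * 3 * 2 * 2 = 240

Answer: 240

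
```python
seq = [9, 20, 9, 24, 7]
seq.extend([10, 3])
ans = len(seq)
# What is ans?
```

Trace:
`seq = [9, 20, 9, 24, 7]` → seq = [9, 20, 9, 24, 7]
`seq.extend([10, 3])` → seq = [9, 20, 9, 24, 7, 10, 3]
`ans = len(seq)` → ans = 7
So ans = 7

Answer: 7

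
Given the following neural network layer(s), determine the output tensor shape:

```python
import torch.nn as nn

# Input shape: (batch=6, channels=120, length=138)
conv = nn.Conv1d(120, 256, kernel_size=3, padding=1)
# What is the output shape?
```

Input: (6, 120, 138) -> Output: (6, 256, 138)

Answer: (6, 256, 138)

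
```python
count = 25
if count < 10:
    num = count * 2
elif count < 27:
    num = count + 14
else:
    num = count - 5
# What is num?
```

Trace:
`count = 25` → count = 25
`if count < 10: ...` → count < 10 is False, count < 27 is True → num = 39
So num = 39

Answer: 39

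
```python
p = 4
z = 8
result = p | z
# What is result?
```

Trace:
`p = 4` → p = 4
`z = 8` → z = 8
`result = p | z` → result = 12
So result = 12

Answer: 12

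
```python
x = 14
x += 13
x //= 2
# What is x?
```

Trace:
`x = 14` → x = 14
`x += 13` → x = 27
`x //= 2` → x = 13
So x = 13

Answer: 13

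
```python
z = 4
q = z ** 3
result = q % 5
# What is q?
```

Trace:
`z = 4` → z = 4
`q = z ** 3` → q = 64
`result = q % 5` → result = 4
So q = 64

Answer: 64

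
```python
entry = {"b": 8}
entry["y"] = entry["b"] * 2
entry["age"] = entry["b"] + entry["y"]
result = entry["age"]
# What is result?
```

Trace:
`entry = {"b": 8}` → entry = {'b': 8}
`entry["y"] = entry["b"] * 2` → entry = {'b': 8, 'y': 16}
`entry["age"] = entry["b"] + entry["y"]` → entry = {'b': 8, 'y': 16, 'age': 24}
`result = entry["age"]` → result = 24
So result = 24

Answer: 24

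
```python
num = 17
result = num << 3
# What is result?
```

Trace:
`num = 17` → num = 17
`result = num << 3` → result = 136
So result = 136

Answer: 136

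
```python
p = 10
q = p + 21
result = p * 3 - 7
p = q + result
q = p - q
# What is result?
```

Trace:
`p = 10` → p = 10
`q = p + 21` → q = 31
`result = p * 3 - 7` → result = 23
`p = q + result` → p = 54
`q = p - q` → q = 23
So result = 23

Answer: 23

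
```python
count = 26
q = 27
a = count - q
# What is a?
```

Trace:
`count = 26` → count = 26
`q = 27` → q = 27
`a = count - q` → a = -1
So a = -1

Answer: -1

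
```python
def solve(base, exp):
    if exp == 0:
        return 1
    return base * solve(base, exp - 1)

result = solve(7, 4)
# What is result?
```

solve(7, 4) = 7 * 7 * 7 * 7 = 2401

Answer: 2401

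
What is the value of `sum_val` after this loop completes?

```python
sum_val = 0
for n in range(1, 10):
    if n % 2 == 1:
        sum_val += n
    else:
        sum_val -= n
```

Add odd, subtract even
`sum_val` takes the values: 0 → 1 → -1 → 2 → -2 → 3 → -3 → 4 → -4 → 5

Answer: 5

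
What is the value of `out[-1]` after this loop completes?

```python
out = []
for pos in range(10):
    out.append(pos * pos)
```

Last element of squares 0 to 9
`out` takes the values: [] → [0] → [0, 1] → [0, 1, 4] → [0, 1, 4, 9] → [0, 1, 4, 9, 16] → [0, 1, 4, 9, 16, 25] → [0, 1, 4, 9, 16, 25, 36] → [0, 1, 4, 9, 16, 25, 36, 49] → [0, 1, 4, 9, 16, 25, 36, 49, 64] → [0, 1, 4, 9, 16, 25, 36, 49, 64, 81]
So `out[-1]` = 81

Answer: 81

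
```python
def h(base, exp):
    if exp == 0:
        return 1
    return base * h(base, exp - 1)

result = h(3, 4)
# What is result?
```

h(3, 4) = 3 * 3 * 3 * 3 = 81

Answer: 81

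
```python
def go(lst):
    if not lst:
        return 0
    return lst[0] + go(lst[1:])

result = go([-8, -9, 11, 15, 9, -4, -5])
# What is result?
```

(-8) + (-9) + 11 + 15 + 9 + (-4) + (-5) + 0 = 9

Answer: 9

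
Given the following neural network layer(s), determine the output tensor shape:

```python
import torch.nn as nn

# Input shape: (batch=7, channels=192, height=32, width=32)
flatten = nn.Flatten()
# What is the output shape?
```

Input: (7, 192, 32, 32) -> Output: (7, 196608)

Answer: (7, 196608)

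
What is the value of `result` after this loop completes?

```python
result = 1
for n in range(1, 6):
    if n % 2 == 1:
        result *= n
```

Product of odd numbers 1 to 5
`result` takes the values: 1 → 3 → 15

Answer: 15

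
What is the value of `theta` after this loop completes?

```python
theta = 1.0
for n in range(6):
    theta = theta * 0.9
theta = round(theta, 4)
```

Exponential decay: 1.0 * 0.9^6
`theta` takes the values: 1.0 → 0.9 → 0.81 → 0.729 → 0.6561 → 0.59049 → 0.531441 → 0.5314

Answer: 0.5314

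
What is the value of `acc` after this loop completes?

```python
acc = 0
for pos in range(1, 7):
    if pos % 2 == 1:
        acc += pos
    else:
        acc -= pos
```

Add odd, subtract even
`acc` takes the values: 0 → 1 → -1 → 2 → -2 → 3 → -3

Answer: -3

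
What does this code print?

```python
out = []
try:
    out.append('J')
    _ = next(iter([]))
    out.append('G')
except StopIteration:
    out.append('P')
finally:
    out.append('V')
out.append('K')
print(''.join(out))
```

Execution trace: 'J' (try body) → 'P' (except StopIteration) → 'V' (finally) → 'K' (after the try/except). Output: JPVK

Answer: JPVK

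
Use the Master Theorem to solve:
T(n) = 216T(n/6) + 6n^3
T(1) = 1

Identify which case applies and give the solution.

a=216, b=6, f(n)=6n^3. log_6(216) = 3. Since c=3 = 3, Case 2 applies: T(n) = Θ(n^log_b(a) · log n) = O(n^3 log n).

Answer: O(n^3 log n) - Case 2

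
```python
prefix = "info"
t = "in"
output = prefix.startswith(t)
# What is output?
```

Trace:
`prefix = "info"` → prefix = 'info'
`t = "in"` → t = 'in'
`output = prefix.startswith(t)` → output = True
So output = True

Answer: True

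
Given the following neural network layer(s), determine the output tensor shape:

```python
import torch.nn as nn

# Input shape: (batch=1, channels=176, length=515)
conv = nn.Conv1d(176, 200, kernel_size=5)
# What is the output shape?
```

Input: (1, 176, 515) -> Output: (1, 200, 511)

Answer: (1, 200, 511)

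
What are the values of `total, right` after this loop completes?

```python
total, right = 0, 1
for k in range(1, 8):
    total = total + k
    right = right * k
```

Sum and factorial of 1 to 7
`total, right` takes the values: (0, 1) → (1, 1) → (3, 1) → (3, 2) → (6, 2) → (6, 6) → (10, 6) → (10, 24) → (15, 24) → (15, 120) → (21, 120) → (21, 720) → (28, 720) → (28, 5040)

Answer: 28, 5040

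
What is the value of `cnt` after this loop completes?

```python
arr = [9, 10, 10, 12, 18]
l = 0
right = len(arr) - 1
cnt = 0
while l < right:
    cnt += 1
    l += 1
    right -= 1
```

Iterations until pointers meet (list length 5)
`cnt` takes the values: 0 → 1 → 2

Answer: 2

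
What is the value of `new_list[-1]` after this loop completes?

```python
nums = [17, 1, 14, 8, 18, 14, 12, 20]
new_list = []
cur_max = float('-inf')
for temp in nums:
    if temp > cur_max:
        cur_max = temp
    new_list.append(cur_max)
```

Running max ends at 20
`new_list` takes the values: [] → [17] → [17, 17] → [17, 17, 17] → [17, 17, 17, 17] → [17, 17, 17, 17, 18] → [17, 17, 17, 17, 18, 18] → [17, 17, 17, 17, 18, 18, 18] → [17, 17, 17, 17, 18, 18, 18, 20]
So `new_list[-1]` = 20

Answer: 20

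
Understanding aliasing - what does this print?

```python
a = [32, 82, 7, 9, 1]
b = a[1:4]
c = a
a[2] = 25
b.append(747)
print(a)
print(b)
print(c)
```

Key concept: slice vs alias.
Step by step:
`a = [32, 82, 7, 9, 1]` → a = [32, 82, 7, 9, 1]
`b = a[1:4]` → b = [82, 7, 9]
`c = a` → c = [32, 82, 7, 9, 1] (same object as a)
`a[2] = 25` → a = [32, 82, 25, 9, 1] (same object as c); c = [32, 82, 25, 9, 1] (same object as a)
`b.append(747)` → b = [82, 7, 9, 747]
`print(a)` → prints [32, 82, 25, 9, 1]
`print(b)` → prints [82, 7, 9, 747]
`print(c)` → prints [32, 82, 25, 9, 1]

Answer:
[32, 82, 25, 9, 1]
[82, 7, 9, 747]
[32, 82, 25, 9, 1]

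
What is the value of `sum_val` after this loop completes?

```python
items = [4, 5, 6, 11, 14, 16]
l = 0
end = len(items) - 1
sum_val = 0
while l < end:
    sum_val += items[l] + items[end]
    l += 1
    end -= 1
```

Sum of pairs from ends
`sum_val` takes the values: 0 → 20 → 39 → 56

Answer: 56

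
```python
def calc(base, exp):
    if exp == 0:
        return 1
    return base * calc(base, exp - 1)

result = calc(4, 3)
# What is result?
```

calc(4, 3) = 4 * 4 * 4 = 64

Answer: 64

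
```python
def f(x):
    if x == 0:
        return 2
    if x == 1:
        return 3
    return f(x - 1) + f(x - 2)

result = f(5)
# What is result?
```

Build up from base cases: f(0)=2, f(1)=3, f(2)=5, f(3)=8, f(4)=13, f(5)=21

Answer: 21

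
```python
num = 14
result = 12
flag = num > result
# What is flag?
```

Trace:
`num = 14` → num = 14
`result = 12` → result = 12
`flag = num > result` → flag = True
So flag = True

Answer: True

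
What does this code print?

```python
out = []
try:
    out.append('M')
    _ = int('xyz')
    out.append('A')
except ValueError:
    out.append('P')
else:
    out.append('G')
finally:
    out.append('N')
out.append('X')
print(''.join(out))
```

Execution trace: 'M' (try body) → 'P' (except ValueError) → 'N' (finally) → 'X' (after the try/except). Output: MPNX

Answer: MPNX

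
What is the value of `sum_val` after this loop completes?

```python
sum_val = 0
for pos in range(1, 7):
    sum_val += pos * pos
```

Sum of squares 1² to 6² = 91
`sum_val` takes the values: 0 → 1 → 5 → 14 → 30 → 55 → 91

Answer: 91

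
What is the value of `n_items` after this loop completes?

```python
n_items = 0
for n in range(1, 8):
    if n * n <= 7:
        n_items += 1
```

Count numbers where n² ≤ 7
`n_items` takes the values: 0 → 1 → 2

Answer: 2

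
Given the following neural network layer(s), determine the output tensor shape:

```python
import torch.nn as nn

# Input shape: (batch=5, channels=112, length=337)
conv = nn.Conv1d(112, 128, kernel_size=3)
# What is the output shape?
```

Input: (5, 112, 337) -> Output: (5, 128, 335)

Answer: (5, 128, 335)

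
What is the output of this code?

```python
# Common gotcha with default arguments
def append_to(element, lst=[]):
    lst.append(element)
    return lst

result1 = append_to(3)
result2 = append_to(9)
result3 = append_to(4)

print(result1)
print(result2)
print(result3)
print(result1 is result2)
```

Key concept: mutable default argument gotcha.
Step by step:
`result1 = append_to(3)` → result1 = [3]
`result2 = append_to(9)` → result1 = [3, 9] (same object as result2); result2 = [3, 9] (same object as result1)
`result3 = append_to(4)` → result1 = [3, 9, 4] (same object as result2, result3); result2 = [3, 9, 4] (same object as result1, result3); result3 = [3, 9, 4] (same object as result1, result2)
`print(result1)` → prints [3, 9, 4]
`print(result2)` → prints [3, 9, 4]
`print(result3)` → prints [3, 9, 4]
`print(result1 is result2)` → prints True

Answer:
[3, 9, 4]
[3, 9, 4]
[3, 9, 4]
True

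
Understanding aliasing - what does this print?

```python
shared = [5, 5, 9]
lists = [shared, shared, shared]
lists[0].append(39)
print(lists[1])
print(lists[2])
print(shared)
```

Key concept: list of same reference.
Step by step:
`shared = [5, 5, 9]` → shared = [5, 5, 9]
`lists = [shared, shared, shared]` → lists = [[5, 5, 9], [5, 5, 9], [5, 5, 9]]
`lists[0].append(39)` → shared = [5, 5, 9, 39]; lists = [[5, 5, 9, 39], [5, 5, 9, 39], [5, 5, 9, 39]]
`print(lists[1])` → prints [5, 5, 9, 39]
`print(lists[2])` → prints [5, 5, 9, 39]
`print(shared)` → prints [5, 5, 9, 39]

Answer:
[5, 5, 9, 39]
[5, 5, 9, 39]
[5, 5, 9, 39]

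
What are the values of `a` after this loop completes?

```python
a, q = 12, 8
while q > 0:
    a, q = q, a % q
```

GCD of 12 and 8
`a` takes the values: 12 → 8 → 4

Answer: 4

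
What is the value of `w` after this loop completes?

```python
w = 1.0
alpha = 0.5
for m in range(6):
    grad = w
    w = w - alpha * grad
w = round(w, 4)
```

Gradient descent: w = 1.0 * (1 - 0.5)^6
`w` takes the values: 1.0 → 0.5 → 0.25 → 0.125 → 0.0625 → 0.03125 → 0.015625 → 0.0156

Answer: 0.0156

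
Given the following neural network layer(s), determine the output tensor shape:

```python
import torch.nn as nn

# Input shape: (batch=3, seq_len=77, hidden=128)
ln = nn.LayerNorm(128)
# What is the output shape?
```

Input: (3, 77, 128) -> Output: (3, 77, 128)

Answer: (3, 77, 128)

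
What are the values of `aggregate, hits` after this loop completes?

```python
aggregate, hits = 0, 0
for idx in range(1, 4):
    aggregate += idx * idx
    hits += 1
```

Sum of squares and count
`aggregate, hits` takes the values: (0, 0) → (1, 0) → (1, 1) → (5, 1) → (5, 2) → (14, 2) → (14, 3)

Answer: 14, 3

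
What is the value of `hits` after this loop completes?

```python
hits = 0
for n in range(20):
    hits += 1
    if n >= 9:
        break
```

Loop breaks when n reaches 9, hits is 10
`hits` takes the values: 0 → 1 → 2 → 3 → 4 → 5 → 6 → 7 → 8 → 9 → 10

Answer: 10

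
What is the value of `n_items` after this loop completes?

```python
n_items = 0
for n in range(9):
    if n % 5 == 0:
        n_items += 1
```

Count numbers divisible by 5 in range(9)
`n_items` takes the values: 0 → 1 → 2

Answer: 2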